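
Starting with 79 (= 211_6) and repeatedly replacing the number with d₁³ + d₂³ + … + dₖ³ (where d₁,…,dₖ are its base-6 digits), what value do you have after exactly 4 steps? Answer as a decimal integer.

190

79 = (2,1,1)_6 → 10
10 = (1,4)_6 → 65
65 = (1,4,5)_6 → 190
190 = (5,1,4)_6 → 190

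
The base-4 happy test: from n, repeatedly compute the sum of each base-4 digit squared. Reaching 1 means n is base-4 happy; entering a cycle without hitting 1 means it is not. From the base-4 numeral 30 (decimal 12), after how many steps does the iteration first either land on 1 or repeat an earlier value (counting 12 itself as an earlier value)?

5

12 = (3,0)_4 → 9
9 = (2,1)_4 → 5
5 = (1,1)_4 → 2
2 = (2)_4 → 4
4 = (1,0)_4 → 1  — reached 1.
That took 5 steps.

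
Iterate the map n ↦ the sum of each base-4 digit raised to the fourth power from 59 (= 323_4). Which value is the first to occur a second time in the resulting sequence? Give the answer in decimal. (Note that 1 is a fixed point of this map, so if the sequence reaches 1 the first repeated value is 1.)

59 = (3,2,3)_4 → 3⁴ + 2⁴ + 3⁴ = 81 + 16 + 81 = 178
178 = (2,3,0,2)_4 → 2⁴ + 3⁴ + 0⁴ + 2⁴ = 16 + 81 + 0 + 16 = 113
113 = (1,3,0,1)_4 → 1⁴ + 3⁴ + 0⁴ + 1⁴ = 1 + 81 + 0 + 1 = 83
83 = (1,1,0,3)_4 → 1⁴ + 1⁴ + 0⁴ + 3⁴ = 1 + 1 + 0 + 81 = 83  — 83 already appeared earlier.

83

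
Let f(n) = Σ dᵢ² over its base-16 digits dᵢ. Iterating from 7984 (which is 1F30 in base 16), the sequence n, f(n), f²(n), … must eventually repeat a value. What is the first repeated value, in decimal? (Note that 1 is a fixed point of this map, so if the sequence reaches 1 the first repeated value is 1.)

1

7984 = (1,15,3,0)_16 → 235
235 = (14,11)_16 → 317
317 = (1,3,13)_16 → 179
179 = (11,3)_16 → 130
130 = (8,2)_16 → 68
68 = (4,4)_16 → 32
32 = (2,0)_16 → 4
4 = (4)_16 → 16
16 = (1,0)_16 → 1  — reached the fixed point 1.
1 → 1, so 1 is the first repeated value.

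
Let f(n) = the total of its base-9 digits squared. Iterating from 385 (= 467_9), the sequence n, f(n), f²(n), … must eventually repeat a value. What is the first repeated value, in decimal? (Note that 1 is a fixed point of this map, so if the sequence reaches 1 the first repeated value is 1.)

1

385 = (4,6,7)_9 → 4² + 6² + 7² = 101
101 = (1,2,2)_9 → 1² + 2² + 2² = 9
9 = (1,0)_9 → 1² + 0² = 1  — reached the fixed point 1.
1 → 1, so 1 is the first repeated value.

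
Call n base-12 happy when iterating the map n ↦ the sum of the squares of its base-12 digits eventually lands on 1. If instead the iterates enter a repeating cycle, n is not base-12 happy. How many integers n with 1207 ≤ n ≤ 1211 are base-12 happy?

1

1207: 1207 → 129 → 181 → 11 → 121 → 101 → 89 → 74 → 40 → 25 → 5 → 25  (repeats 25)
1208: 1208 → 144 → 1  (reaches 1)
1209: 1209 → 161 → 27 → 13 → 2 → 4 → 16 → 17 → 26 → 8 → 64 → 41 → 34 → 104 → 128 → 164 → 66 → 61 → 26  (repeats 26)
1210: 1210 → 180 → 10 → 100 → 80 → 100  (repeats 100)
1211: 1211 → 201 → 98 → 68 → 89 → 74 → 40 → 25 → 5 → 25  (repeats 25)
base-12 happy: 1208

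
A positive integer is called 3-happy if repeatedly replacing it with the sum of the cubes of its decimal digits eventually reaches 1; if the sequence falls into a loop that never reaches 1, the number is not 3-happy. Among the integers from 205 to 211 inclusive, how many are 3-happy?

1

205: 205 → 133 → 55 → 250 → 133  — not 3-happy
206: 206 → 224 → 80 → 512 → 134 → 92 → 737 → 713 → 371 → 371  — not 3-happy
207: 207 → 351 → 153 → 153  — not 3-happy
208: 208 → 520 → 133 → 55 → 250 → 133  — not 3-happy
209: 209 → 737 → 713 → 371 → 371  — not 3-happy
210: 210 → 9 → 729 → 1080 → 513 → 153 → 153  — not 3-happy
211: 211 → 10 → 1  — 3-happy
3-happy: 211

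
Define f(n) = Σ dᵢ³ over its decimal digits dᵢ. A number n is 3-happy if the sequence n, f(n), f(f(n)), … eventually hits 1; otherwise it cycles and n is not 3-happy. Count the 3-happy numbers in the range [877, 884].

877: 877 → 1198 → 1243 → 100 → 1  — 3-happy
878: 878 → 1367 → 587 → 980 → 1241 → 74 → 407 → 407  — not 3-happy
879: 879 → 1584 → 702 → 351 → 153 → 153  — not 3-happy
880: 880 → 1024 → 73 → 370 → 370  — not 3-happy
881: 881 → 1025 → 134 → 92 → 737 → 713 → 371 → 371  — not 3-happy
882: 882 → 1032 → 36 → 243 → 99 → 1458 → 702 → 351 → 153 → 153  — not 3-happy
883: 883 → 1051 → 127 → 352 → 160 → 217 → 352  — not 3-happy
884: 884 → 1088 → 1025 → 134 → 92 → 737 → 713 → 371 → 371  — not 3-happy
3-happy: 877

1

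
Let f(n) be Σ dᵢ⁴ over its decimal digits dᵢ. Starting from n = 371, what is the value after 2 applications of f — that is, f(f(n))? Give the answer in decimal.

4449

371 → 2483
2483 → 4449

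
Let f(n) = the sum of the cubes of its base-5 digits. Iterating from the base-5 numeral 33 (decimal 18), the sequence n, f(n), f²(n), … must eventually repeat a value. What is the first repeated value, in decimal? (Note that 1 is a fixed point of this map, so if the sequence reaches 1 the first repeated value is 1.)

18 = (3,3)_5 → 3³ + 3³ = 27 + 27 = 54
54 = (2,0,4)_5 → 2³ + 0³ + 4³ = 8 + 0 + 64 = 72
72 = (2,4,2)_5 → 2³ + 4³ + 2³ = 8 + 64 + 8 = 80
80 = (3,1,0)_5 → 3³ + 1³ + 0³ = 27 + 1 + 0 = 28
28 = (1,0,3)_5 → 1³ + 0³ + 3³ = 1 + 0 + 27 = 28  — 28 already appeared earlier.

28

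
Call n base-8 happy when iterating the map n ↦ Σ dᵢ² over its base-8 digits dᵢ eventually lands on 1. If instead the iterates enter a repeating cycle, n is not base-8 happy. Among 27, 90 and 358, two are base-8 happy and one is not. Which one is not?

27: 27 → 18 → 8 → 1  — reaches 1 (base-8 happy)
90: 90 → 14 → 37 → 41 → 26 → 13 → 26  — repeats 26 (not base-8 happy)
358: 358 → 77 → 27 → 18 → 8 → 1  — reaches 1 (base-8 happy)

90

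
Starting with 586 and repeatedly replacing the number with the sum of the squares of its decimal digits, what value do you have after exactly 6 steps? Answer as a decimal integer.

61

586 → 5² + 8² + 6² = 125
125 → 1² + 2² + 5² = 30
30 → 3² + 0² = 9
9 → 9² = 81
81 → 8² + 1² = 65
65 → 6² + 5² = 61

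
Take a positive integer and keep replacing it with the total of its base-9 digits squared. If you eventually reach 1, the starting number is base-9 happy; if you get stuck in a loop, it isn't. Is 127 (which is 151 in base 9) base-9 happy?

127 = (1,5,1)_9 → 1² + 5² + 1² = 27
27 = (3,0)_9 → 3² + 0² = 9
9 = (1,0)_9 → 1² + 0² = 1  — reached 1.

base-9 happy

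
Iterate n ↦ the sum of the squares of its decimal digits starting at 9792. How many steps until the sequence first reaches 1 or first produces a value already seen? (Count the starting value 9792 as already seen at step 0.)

9792 → 9² + 7² + 9² + 2² = 81 + 49 + 81 + 4 = 215
215 → 2² + 1² + 5² = 4 + 1 + 25 = 30
30 → 3² + 0² = 9 + 0 = 9
9 → 9² = 81
81 → 8² + 1² = 64 + 1 = 65
65 → 6² + 5² = 36 + 25 = 61
61 → 6² + 1² = 36 + 1 = 37
37 → 3² + 7² = 9 + 49 = 58
58 → 5² + 8² = 25 + 64 = 89
89 → 8² + 9² = 64 + 81 = 145
145 → 1² + 4² + 5² = 1 + 16 + 25 = 42
42 → 4² + 2² = 16 + 4 = 20
20 → 2² + 0² = 4 + 0 = 4
4 → 4² = 16
16 → 1² + 6² = 1 + 36 = 37  — 37 repeats.
That took 15 steps.

15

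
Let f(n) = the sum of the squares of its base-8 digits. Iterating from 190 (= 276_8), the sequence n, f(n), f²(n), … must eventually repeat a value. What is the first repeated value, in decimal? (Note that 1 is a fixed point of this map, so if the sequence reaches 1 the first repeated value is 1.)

190 = (2,7,6)_8 → 2² + 7² + 6² = 89
89 = (1,3,1)_8 → 1² + 3² + 1² = 11
11 = (1,3)_8 → 1² + 3² = 10
10 = (1,2)_8 → 1² + 2² = 5
5 = (5)_8 → 5² = 25
25 = (3,1)_8 → 3² + 1² = 10  — 10 already appeared earlier.

10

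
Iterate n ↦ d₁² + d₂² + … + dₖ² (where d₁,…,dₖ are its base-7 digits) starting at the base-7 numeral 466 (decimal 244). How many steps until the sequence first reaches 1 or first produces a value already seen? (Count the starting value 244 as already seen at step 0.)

244 = (4,6,6)_7 → 4² + 6² + 6² = 16 + 36 + 36 = 88
88 = (1,5,4)_7 → 1² + 5² + 4² = 1 + 25 + 16 = 42
42 = (6,0)_7 → 6² + 0² = 36 + 0 = 36
36 = (5,1)_7 → 5² + 1² = 25 + 1 = 26
26 = (3,5)_7 → 3² + 5² = 9 + 25 = 34
34 = (4,6)_7 → 4² + 6² = 16 + 36 = 52
52 = (1,0,3)_7 → 1² + 0² + 3² = 1 + 0 + 9 = 10
10 = (1,3)_7 → 1² + 3² = 1 + 9 = 10  — 10 repeats.
That took 8 steps.

8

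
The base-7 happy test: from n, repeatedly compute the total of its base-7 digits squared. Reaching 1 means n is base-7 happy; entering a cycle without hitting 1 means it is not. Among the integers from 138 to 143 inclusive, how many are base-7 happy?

1

138: 138 → 54 → 26 → 34 → 52 → 10 → 10  (repeats 10)
139: 139 → 65 → 9 → 5 → 25 → 25  (repeats 25)
140: 140 → 40 → 50 → 2 → 4 → 16 → 8 → 2  (repeats 2)
141: 141 → 41 → 61 → 27 → 45 → 45  (repeats 45)
142: 142 → 44 → 40 → 50 → 2 → 4 → 16 → 8 → 2  (repeats 2)
143: 143 → 49 → 1  (reaches 1)
base-7 happy: 143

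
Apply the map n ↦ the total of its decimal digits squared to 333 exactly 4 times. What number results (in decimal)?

333 → 27
27 → 53
53 → 34
34 → 25

25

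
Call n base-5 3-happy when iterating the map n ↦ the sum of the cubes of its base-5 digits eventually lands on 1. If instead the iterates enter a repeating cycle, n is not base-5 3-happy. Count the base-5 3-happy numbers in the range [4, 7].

4: 4 → 64 → 80 → 28 → 28  — not base-5 3-happy
5: 5 → 1  — base-5 3-happy
6: 6 → 2 → 8 → 28 → 28  — not base-5 3-happy
7: 7 → 9 → 65 → 35 → 9  — not base-5 3-happy
base-5 3-happy: 5

1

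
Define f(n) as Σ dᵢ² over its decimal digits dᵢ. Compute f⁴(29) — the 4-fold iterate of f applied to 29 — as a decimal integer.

42

29 → 2² + 9² = 85
85 → 8² + 5² = 89
89 → 8² + 9² = 145
145 → 1² + 4² + 5² = 42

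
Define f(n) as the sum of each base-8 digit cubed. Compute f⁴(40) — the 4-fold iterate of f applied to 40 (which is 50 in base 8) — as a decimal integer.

434

40 = (5,0)_8 → 5³ + 0³ = 125
125 = (1,7,5)_8 → 1³ + 7³ + 5³ = 469
469 = (7,2,5)_8 → 7³ + 2³ + 5³ = 476
476 = (7,3,4)_8 → 7³ + 3³ + 4³ = 434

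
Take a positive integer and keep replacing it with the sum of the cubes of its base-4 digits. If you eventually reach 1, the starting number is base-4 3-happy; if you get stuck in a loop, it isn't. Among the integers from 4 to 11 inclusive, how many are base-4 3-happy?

4: 4 → 1  — base-4 3-happy
5: 5 → 2 → 8 → 8  — not base-4 3-happy
6: 6 → 9 → 9  — not base-4 3-happy
7: 7 → 28 → 28  — not base-4 3-happy
8: 8 → 8  — not base-4 3-happy
9: 9 → 9  — not base-4 3-happy
10: 10 → 16 → 1  — base-4 3-happy
11: 11 → 35 → 35  — not base-4 3-happy
base-4 3-happy: 4, 10

2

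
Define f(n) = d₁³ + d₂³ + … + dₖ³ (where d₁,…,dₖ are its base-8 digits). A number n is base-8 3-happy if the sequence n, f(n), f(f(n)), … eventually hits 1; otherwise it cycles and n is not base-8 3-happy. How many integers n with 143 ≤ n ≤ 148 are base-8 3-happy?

143: 143 → 352 → 189 → 476 → 434 → 440 → 559 → 469 → 476  — not base-8 3-happy
144: 144 → 16 → 8 → 1  — base-8 3-happy
145: 145 → 17 → 9 → 2 → 8 → 1  — base-8 3-happy
146: 146 → 24 → 27 → 54 → 432 → 432  — not base-8 3-happy
147: 147 → 43 → 152 → 35 → 91 → 55 → 559 → 469 → 476 → 434 → 440 → 559  — not base-8 3-happy
148: 148 → 80 → 9 → 2 → 8 → 1  — base-8 3-happy
base-8 3-happy: 144, 145, 148

3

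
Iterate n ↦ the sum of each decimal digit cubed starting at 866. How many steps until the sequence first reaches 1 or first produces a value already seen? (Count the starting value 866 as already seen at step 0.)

7

866 → 944
944 → 857
857 → 980
980 → 1241
1241 → 74
74 → 407
407 → 407  — 407 repeats.
That took 7 steps.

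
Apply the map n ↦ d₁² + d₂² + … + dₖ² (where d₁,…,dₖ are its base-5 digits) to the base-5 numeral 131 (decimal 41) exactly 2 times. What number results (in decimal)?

41 = (1,3,1)_5 → 1² + 3² + 1² = 11
11 = (2,1)_5 → 2² + 1² = 5

5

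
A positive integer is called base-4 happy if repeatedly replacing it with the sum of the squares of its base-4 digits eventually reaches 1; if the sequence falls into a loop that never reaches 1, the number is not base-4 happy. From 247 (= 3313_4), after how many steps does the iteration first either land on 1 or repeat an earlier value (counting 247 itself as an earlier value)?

5

247 = (3,3,1,3)_4 → 3² + 3² + 1² + 3² = 28
28 = (1,3,0)_4 → 1² + 3² + 0² = 10
10 = (2,2)_4 → 2² + 2² = 8
8 = (2,0)_4 → 2² + 0² = 4
4 = (1,0)_4 → 1² + 0² = 1  — reached 1.
That took 5 steps.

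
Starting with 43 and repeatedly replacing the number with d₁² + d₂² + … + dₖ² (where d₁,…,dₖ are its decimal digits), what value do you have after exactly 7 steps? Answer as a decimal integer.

20

43 → 4² + 3² = 25
25 → 2² + 5² = 29
29 → 2² + 9² = 85
85 → 8² + 5² = 89
89 → 8² + 9² = 145
145 → 1² + 4² + 5² = 42
42 → 4² + 2² = 20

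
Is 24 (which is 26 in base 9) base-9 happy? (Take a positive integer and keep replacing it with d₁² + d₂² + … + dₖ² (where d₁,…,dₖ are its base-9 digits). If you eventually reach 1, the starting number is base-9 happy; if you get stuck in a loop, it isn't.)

24 = (2,6)_9 → 2² + 6² = 4 + 36 = 40
40 = (4,4)_9 → 4² + 4² = 16 + 16 = 32
32 = (3,5)_9 → 3² + 5² = 9 + 25 = 34
34 = (3,7)_9 → 3² + 7² = 9 + 49 = 58
58 = (6,4)_9 → 6² + 4² = 36 + 16 = 52
52 = (5,7)_9 → 5² + 7² = 25 + 49 = 74
74 = (8,2)_9 → 8² + 2² = 64 + 4 = 68
68 = (7,5)_9 → 7² + 5² = 49 + 25 = 74  — 74 already seen; the sequence cycles without reaching 1.

not base-9 happy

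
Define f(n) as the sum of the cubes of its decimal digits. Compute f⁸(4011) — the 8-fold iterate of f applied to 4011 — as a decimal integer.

153

4011 → 4³ + 0³ + 1³ + 1³ = 66
66 → 6³ + 6³ = 432
432 → 4³ + 3³ + 2³ = 99
99 → 9³ + 9³ = 1458
1458 → 1³ + 4³ + 5³ + 8³ = 702
702 → 7³ + 0³ + 2³ = 351
351 → 3³ + 5³ + 1³ = 153
153 → 1³ + 5³ + 3³ = 153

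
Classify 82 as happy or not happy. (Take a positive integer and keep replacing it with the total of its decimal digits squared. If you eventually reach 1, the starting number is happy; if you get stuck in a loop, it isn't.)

82 → 8² + 2² = 64 + 4 = 68
68 → 6² + 8² = 36 + 64 = 100
100 → 1² + 0² + 0² = 1 + 0 + 0 = 1  — reached 1.

happy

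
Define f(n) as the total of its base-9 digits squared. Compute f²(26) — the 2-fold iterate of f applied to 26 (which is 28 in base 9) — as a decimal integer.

74

26 = (2,8)_9 → 2² + 8² = 4 + 64 = 68
68 = (7,5)_9 → 7² + 5² = 49 + 25 = 74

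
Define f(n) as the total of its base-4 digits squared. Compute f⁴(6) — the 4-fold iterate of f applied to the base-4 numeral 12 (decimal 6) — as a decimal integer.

6 = (1,2)_4 → 1² + 2² = 5
5 = (1,1)_4 → 1² + 1² = 2
2 = (2)_4 → 2² = 4
4 = (1,0)_4 → 1² + 0² = 1

1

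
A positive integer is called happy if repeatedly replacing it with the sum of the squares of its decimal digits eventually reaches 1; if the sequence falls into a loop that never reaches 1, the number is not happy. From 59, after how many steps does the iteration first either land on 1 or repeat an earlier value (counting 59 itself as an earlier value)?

59 → 106
106 → 37
37 → 58
58 → 89
89 → 145
145 → 42
42 → 20
20 → 4
4 → 16
16 → 37  — 37 repeats.
That took 10 steps.

10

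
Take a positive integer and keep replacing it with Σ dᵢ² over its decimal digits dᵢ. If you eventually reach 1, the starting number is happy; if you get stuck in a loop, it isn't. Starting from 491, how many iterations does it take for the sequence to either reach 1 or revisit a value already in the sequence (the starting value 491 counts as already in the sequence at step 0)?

10

491 → 4² + 9² + 1² = 98
98 → 9² + 8² = 145
145 → 1² + 4² + 5² = 42
42 → 4² + 2² = 20
20 → 2² + 0² = 4
4 → 4² = 16
16 → 1² + 6² = 37
37 → 3² + 7² = 58
58 → 5² + 8² = 89
89 → 8² + 9² = 145  — 145 repeats.
That took 10 steps.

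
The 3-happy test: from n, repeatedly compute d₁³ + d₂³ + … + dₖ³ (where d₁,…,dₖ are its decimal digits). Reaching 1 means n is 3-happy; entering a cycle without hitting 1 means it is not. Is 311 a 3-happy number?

311 → 29
29 → 737
737 → 713
713 → 371
371 → 371  — 371 already seen; the sequence cycles without reaching 1.

not 3-happy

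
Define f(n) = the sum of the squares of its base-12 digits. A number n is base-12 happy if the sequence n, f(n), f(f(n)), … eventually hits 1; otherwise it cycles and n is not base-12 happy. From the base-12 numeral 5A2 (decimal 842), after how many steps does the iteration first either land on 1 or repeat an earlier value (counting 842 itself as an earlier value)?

842 = (5,10,2)_12 → 129
129 = (10,9)_12 → 181
181 = (1,3,1)_12 → 11
11 = (11)_12 → 121
121 = (10,1)_12 → 101
101 = (8,5)_12 → 89
89 = (7,5)_12 → 74
74 = (6,2)_12 → 40
40 = (3,4)_12 → 25
25 = (2,1)_12 → 5
5 = (5)_12 → 25  — 25 repeats.
That took 11 steps.

11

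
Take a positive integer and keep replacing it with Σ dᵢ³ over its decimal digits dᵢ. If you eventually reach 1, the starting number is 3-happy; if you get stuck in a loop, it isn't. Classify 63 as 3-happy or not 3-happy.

63 → 6³ + 3³ = 216 + 27 = 243
243 → 2³ + 4³ + 3³ = 8 + 64 + 27 = 99
99 → 9³ + 9³ = 729 + 729 = 1458
1458 → 1³ + 4³ + 5³ + 8³ = 1 + 64 + 125 + 512 = 702
702 → 7³ + 0³ + 2³ = 343 + 0 + 8 = 351
351 → 3³ + 5³ + 1³ = 27 + 125 + 1 = 153
153 → 1³ + 5³ + 3³ = 1 + 125 + 27 = 153  — 153 already seen; the sequence cycles without reaching 1.

not 3-happy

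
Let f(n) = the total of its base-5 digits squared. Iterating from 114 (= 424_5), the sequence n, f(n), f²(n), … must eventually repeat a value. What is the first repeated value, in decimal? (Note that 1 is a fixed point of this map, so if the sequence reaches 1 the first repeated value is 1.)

4

114 = (4,2,4)_5 → 4² + 2² + 4² = 36
36 = (1,2,1)_5 → 1² + 2² + 1² = 6
6 = (1,1)_5 → 1² + 1² = 2
2 = (2)_5 → 2² = 4
4 = (4)_5 → 4² = 16
16 = (3,1)_5 → 3² + 1² = 10
10 = (2,0)_5 → 2² + 0² = 4  — 4 already appeared earlier.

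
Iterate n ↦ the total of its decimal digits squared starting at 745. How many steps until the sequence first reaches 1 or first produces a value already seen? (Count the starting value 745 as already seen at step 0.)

745 → 7² + 4² + 5² = 49 + 16 + 25 = 90
90 → 9² + 0² = 81 + 0 = 81
81 → 8² + 1² = 64 + 1 = 65
65 → 6² + 5² = 36 + 25 = 61
61 → 6² + 1² = 36 + 1 = 37
37 → 3² + 7² = 9 + 49 = 58
58 → 5² + 8² = 25 + 64 = 89
89 → 8² + 9² = 64 + 81 = 145
145 → 1² + 4² + 5² = 1 + 16 + 25 = 42
42 → 4² + 2² = 16 + 4 = 20
20 → 2² + 0² = 4 + 0 = 4
4 → 4² = 16
16 → 1² + 6² = 1 + 36 = 37  — 37 repeats.
That took 13 steps.

13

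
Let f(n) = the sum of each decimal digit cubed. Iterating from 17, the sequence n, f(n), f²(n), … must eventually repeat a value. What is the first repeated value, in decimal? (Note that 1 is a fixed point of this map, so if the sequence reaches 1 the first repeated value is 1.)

17 → 1³ + 7³ = 1 + 343 = 344
344 → 3³ + 4³ + 4³ = 27 + 64 + 64 = 155
155 → 1³ + 5³ + 5³ = 1 + 125 + 125 = 251
251 → 2³ + 5³ + 1³ = 8 + 125 + 1 = 134
134 → 1³ + 3³ + 4³ = 1 + 27 + 64 = 92
92 → 9³ + 2³ = 729 + 8 = 737
737 → 7³ + 3³ + 7³ = 343 + 27 + 343 = 713
713 → 7³ + 1³ + 3³ = 343 + 1 + 27 = 371
371 → 3³ + 7³ + 1³ = 27 + 343 + 1 = 371  — 371 already appeared earlier.

371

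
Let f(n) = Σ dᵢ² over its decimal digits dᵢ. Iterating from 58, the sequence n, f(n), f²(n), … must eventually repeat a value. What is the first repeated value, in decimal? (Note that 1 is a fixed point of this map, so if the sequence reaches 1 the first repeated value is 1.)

58 → 5² + 8² = 89
89 → 8² + 9² = 145
145 → 1² + 4² + 5² = 42
42 → 4² + 2² = 20
20 → 2² + 0² = 4
4 → 4² = 16
16 → 1² + 6² = 37
37 → 3² + 7² = 58  — 58 already appeared earlier.

58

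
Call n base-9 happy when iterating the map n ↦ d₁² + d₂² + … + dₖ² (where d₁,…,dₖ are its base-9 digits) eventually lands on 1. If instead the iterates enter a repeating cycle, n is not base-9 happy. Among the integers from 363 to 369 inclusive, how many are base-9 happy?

1

363: 363 → 41 → 41  — not base-9 happy
364: 364 → 48 → 34 → 58 → 52 → 74 → 68 → 74  — not base-9 happy
365: 365 → 57 → 45 → 25 → 53 → 89 → 65 → 53  — not base-9 happy
366: 366 → 68 → 74 → 68  — not base-9 happy
367: 367 → 81 → 1  — base-9 happy
368: 368 → 96 → 38 → 20 → 8 → 64 → 50 → 50  — not base-9 happy
369: 369 → 41 → 41  — not base-9 happy
base-9 happy: 367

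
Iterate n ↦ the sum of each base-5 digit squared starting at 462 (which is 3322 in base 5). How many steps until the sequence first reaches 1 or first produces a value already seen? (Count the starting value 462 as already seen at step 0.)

6

462 = (3,3,2,2)_5 → 3² + 3² + 2² + 2² = 26
26 = (1,0,1)_5 → 1² + 0² + 1² = 2
2 = (2)_5 → 2² = 4
4 = (4)_5 → 4² = 16
16 = (3,1)_5 → 3² + 1² = 10
10 = (2,0)_5 → 2² + 0² = 4  — 4 repeats.
That took 6 steps.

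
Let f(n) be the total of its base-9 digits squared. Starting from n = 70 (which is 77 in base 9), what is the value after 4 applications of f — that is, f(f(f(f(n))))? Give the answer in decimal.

52

70 = (7,7)_9 → 7² + 7² = 98
98 = (1,1,8)_9 → 1² + 1² + 8² = 66
66 = (7,3)_9 → 7² + 3² = 58
58 = (6,4)_9 → 6² + 4² = 52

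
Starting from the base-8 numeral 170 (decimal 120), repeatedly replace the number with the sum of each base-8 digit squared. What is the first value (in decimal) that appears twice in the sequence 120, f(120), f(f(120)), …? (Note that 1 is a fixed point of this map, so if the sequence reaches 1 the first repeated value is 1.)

120 = (1,7,0)_8 → 50
50 = (6,2)_8 → 40
40 = (5,0)_8 → 25
25 = (3,1)_8 → 10
10 = (1,2)_8 → 5
5 = (5)_8 → 25  — 25 already appeared earlier.

25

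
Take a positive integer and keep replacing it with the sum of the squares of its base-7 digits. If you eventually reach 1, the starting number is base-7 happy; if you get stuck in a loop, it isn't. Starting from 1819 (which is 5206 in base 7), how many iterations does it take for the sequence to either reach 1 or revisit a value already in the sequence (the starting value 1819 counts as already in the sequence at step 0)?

5

1819 = (5,2,0,6)_7 → 5² + 2² + 0² + 6² = 65
65 = (1,2,2)_7 → 1² + 2² + 2² = 9
9 = (1,2)_7 → 1² + 2² = 5
5 = (5)_7 → 5² = 25
25 = (3,4)_7 → 3² + 4² = 25  — 25 repeats.
That took 5 steps.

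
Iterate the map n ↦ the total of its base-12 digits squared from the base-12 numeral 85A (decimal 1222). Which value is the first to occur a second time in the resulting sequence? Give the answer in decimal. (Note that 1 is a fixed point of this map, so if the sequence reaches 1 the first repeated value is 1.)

25

1222 = (8,5,10)_12 → 8² + 5² + 10² = 64 + 25 + 100 = 189
189 = (1,3,9)_12 → 1² + 3² + 9² = 1 + 9 + 81 = 91
91 = (7,7)_12 → 7² + 7² = 49 + 49 = 98
98 = (8,2)_12 → 8² + 2² = 64 + 4 = 68
68 = (5,8)_12 → 5² + 8² = 25 + 64 = 89
89 = (7,5)_12 → 7² + 5² = 49 + 25 = 74
74 = (6,2)_12 → 6² + 2² = 36 + 4 = 40
40 = (3,4)_12 → 3² + 4² = 9 + 16 = 25
25 = (2,1)_12 → 2² + 1² = 4 + 1 = 5
5 = (5)_12 → 5² = 25  — 25 already appeared earlier.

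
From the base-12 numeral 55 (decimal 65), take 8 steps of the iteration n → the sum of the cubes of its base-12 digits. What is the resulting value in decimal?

65 = (5,5)_12 → 5³ + 5³ = 125 + 125 = 250
250 = (1,8,10)_12 → 1³ + 8³ + 10³ = 1 + 512 + 1000 = 1513
1513 = (10,6,1)_12 → 10³ + 6³ + 1³ = 1000 + 216 + 1 = 1217
1217 = (8,5,5)_12 → 8³ + 5³ + 5³ = 512 + 125 + 125 = 762
762 = (5,3,6)_12 → 5³ + 3³ + 6³ = 125 + 27 + 216 = 368
368 = (2,6,8)_12 → 2³ + 6³ + 8³ = 8 + 216 + 512 = 736
736 = (5,1,4)_12 → 5³ + 1³ + 4³ = 125 + 1 + 64 = 190
190 = (1,3,10)_12 → 1³ + 3³ + 10³ = 1 + 27 + 1000 = 1028

1028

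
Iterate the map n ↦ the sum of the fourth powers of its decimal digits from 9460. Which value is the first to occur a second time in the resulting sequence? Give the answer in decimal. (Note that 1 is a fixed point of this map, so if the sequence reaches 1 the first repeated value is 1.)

9460 → 8113
8113 → 4179
4179 → 9219
9219 → 13139
13139 → 6725
6725 → 4338
4338 → 4514
4514 → 1138
1138 → 4179  — 4179 already appeared earlier.

4179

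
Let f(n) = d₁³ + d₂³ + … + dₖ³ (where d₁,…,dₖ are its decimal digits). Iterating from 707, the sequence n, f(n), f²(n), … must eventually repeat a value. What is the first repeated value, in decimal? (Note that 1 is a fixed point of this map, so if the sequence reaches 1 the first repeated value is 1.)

407

707 → 7³ + 0³ + 7³ = 343 + 0 + 343 = 686
686 → 6³ + 8³ + 6³ = 216 + 512 + 216 = 944
944 → 9³ + 4³ + 4³ = 729 + 64 + 64 = 857
857 → 8³ + 5³ + 7³ = 512 + 125 + 343 = 980
980 → 9³ + 8³ + 0³ = 729 + 512 + 0 = 1241
1241 → 1³ + 2³ + 4³ + 1³ = 1 + 8 + 64 + 1 = 74
74 → 7³ + 4³ = 343 + 64 = 407
407 → 4³ + 0³ + 7³ = 64 + 0 + 343 = 407  — 407 already appeared earlier.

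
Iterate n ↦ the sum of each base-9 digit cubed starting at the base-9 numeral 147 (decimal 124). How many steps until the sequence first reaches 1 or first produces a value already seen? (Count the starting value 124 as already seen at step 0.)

13

124 = (1,4,7)_9 → 1³ + 4³ + 7³ = 408
408 = (5,0,3)_9 → 5³ + 0³ + 3³ = 152
152 = (1,7,8)_9 → 1³ + 7³ + 8³ = 856
856 = (1,1,5,1)_9 → 1³ + 1³ + 5³ + 1³ = 128
128 = (1,5,2)_9 → 1³ + 5³ + 2³ = 134
134 = (1,5,8)_9 → 1³ + 5³ + 8³ = 638
638 = (7,7,8)_9 → 7³ + 7³ + 8³ = 1198
1198 = (1,5,7,1)_9 → 1³ + 5³ + 7³ + 1³ = 470
470 = (5,7,2)_9 → 5³ + 7³ + 2³ = 476
476 = (5,7,8)_9 → 5³ + 7³ + 8³ = 980
980 = (1,3,0,8)_9 → 1³ + 3³ + 0³ + 8³ = 540
540 = (6,6,0)_9 → 6³ + 6³ + 0³ = 432
432 = (5,3,0)_9 → 5³ + 3³ + 0³ = 152  — 152 repeats.
That took 13 steps.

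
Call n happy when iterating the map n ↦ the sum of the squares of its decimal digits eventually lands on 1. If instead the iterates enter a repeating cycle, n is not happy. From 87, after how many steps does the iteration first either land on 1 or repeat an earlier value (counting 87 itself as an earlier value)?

12

87 → 8² + 7² = 113
113 → 1² + 1² + 3² = 11
11 → 1² + 1² = 2
2 → 2² = 4
4 → 4² = 16
16 → 1² + 6² = 37
37 → 3² + 7² = 58
58 → 5² + 8² = 89
89 → 8² + 9² = 145
145 → 1² + 4² + 5² = 42
42 → 4² + 2² = 20
20 → 2² + 0² = 4  — 4 repeats.
That took 12 steps.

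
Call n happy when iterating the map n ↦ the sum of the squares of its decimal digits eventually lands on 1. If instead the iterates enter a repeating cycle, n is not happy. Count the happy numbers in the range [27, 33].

27: 27 → 53 → 34 → 25 → 29 → 85 → 89 → 145 → 42 → 20 → 4 → 16 → 37 → 58 → 89  — not happy
28: 28 → 68 → 100 → 1  — happy
29: 29 → 85 → 89 → 145 → 42 → 20 → 4 → 16 → 37 → 58 → 89  — not happy
30: 30 → 9 → 81 → 65 → 61 → 37 → 58 → 89 → 145 → 42 → 20 → 4 → 16 → 37  — not happy
31: 31 → 10 → 1  — happy
32: 32 → 13 → 10 → 1  — happy
33: 33 → 18 → 65 → 61 → 37 → 58 → 89 → 145 → 42 → 20 → 4 → 16 → 37  — not happy
happy: 28, 31, 32

3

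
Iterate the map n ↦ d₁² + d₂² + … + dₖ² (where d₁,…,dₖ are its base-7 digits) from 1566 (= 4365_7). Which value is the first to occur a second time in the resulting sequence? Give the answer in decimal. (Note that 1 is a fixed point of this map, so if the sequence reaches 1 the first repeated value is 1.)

2

1566 = (4,3,6,5)_7 → 86
86 = (1,5,2)_7 → 30
30 = (4,2)_7 → 20
20 = (2,6)_7 → 40
40 = (5,5)_7 → 50
50 = (1,0,1)_7 → 2
2 = (2)_7 → 4
4 = (4)_7 → 16
16 = (2,2)_7 → 8
8 = (1,1)_7 → 2  — 2 already appeared earlier.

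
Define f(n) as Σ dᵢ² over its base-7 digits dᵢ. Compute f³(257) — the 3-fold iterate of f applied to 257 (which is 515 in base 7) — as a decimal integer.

25

257 = (5,1,5)_7 → 5² + 1² + 5² = 25 + 1 + 25 = 51
51 = (1,0,2)_7 → 1² + 0² + 2² = 1 + 0 + 4 = 5
5 = (5)_7 → 5² = 25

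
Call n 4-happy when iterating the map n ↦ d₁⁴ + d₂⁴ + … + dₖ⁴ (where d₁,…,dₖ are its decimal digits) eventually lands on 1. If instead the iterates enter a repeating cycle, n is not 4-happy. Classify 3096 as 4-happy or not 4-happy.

3096 → 3⁴ + 0⁴ + 9⁴ + 6⁴ = 81 + 0 + 6561 + 1296 = 7938
7938 → 7⁴ + 9⁴ + 3⁴ + 8⁴ = 2401 + 6561 + 81 + 4096 = 13139
13139 → 1⁴ + 3⁴ + 1⁴ + 3⁴ + 9⁴ = 1 + 81 + 1 + 81 + 6561 = 6725
6725 → 6⁴ + 7⁴ + 2⁴ + 5⁴ = 1296 + 2401 + 16 + 625 = 4338
4338 → 4⁴ + 3⁴ + 3⁴ + 8⁴ = 256 + 81 + 81 + 4096 = 4514
4514 → 4⁴ + 5⁴ + 1⁴ + 4⁴ = 256 + 625 + 1 + 256 = 1138
1138 → 1⁴ + 1⁴ + 3⁴ + 8⁴ = 1 + 1 + 81 + 4096 = 4179
4179 → 4⁴ + 1⁴ + 7⁴ + 9⁴ = 256 + 1 + 2401 + 6561 = 9219
9219 → 9⁴ + 2⁴ + 1⁴ + 9⁴ = 6561 + 16 + 1 + 6561 = 13139  — 13139 already seen; the sequence cycles without reaching 1.

not 4-happy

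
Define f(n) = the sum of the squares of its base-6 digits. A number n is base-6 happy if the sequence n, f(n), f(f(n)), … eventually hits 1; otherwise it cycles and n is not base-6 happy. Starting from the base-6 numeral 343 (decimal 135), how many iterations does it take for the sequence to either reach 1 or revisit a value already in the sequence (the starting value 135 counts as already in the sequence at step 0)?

10

135 = (3,4,3)_6 → 3² + 4² + 3² = 9 + 16 + 9 = 34
34 = (5,4)_6 → 5² + 4² = 25 + 16 = 41
41 = (1,0,5)_6 → 1² + 0² + 5² = 1 + 0 + 25 = 26
26 = (4,2)_6 → 4² + 2² = 16 + 4 = 20
20 = (3,2)_6 → 3² + 2² = 9 + 4 = 13
13 = (2,1)_6 → 2² + 1² = 4 + 1 = 5
5 = (5)_6 → 5² = 25
25 = (4,1)_6 → 4² + 1² = 16 + 1 = 17
17 = (2,5)_6 → 2² + 5² = 4 + 25 = 29
29 = (4,5)_6 → 4² + 5² = 16 + 25 = 41  — 41 repeats.
That took 10 steps.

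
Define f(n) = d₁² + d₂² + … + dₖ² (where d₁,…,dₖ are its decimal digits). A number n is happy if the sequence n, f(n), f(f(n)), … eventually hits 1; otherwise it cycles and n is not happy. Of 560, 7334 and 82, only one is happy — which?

560: 560 → 61 → 37 → 58 → 89 → 145 → 42 → 20 → 4 → 16 → 37  — repeats 37 (not happy)
7334: 7334 → 83 → 73 → 58 → 89 → 145 → 42 → 20 → 4 → 16 → 37 → 58  — repeats 58 (not happy)
82: 82 → 68 → 100 → 1  — reaches 1 (happy)

82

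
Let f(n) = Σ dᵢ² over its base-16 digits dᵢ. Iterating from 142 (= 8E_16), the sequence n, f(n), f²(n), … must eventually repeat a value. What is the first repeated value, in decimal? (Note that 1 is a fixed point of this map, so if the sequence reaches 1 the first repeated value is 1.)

1

142 = (8,14)_16 → 8² + 14² = 64 + 196 = 260
260 = (1,0,4)_16 → 1² + 0² + 4² = 1 + 0 + 16 = 17
17 = (1,1)_16 → 1² + 1² = 1 + 1 = 2
2 = (2)_16 → 2² = 4
4 = (4)_16 → 4² = 16
16 = (1,0)_16 → 1² + 0² = 1 + 0 = 1  — reached the fixed point 1.
1 → 1, so 1 is the first repeated value.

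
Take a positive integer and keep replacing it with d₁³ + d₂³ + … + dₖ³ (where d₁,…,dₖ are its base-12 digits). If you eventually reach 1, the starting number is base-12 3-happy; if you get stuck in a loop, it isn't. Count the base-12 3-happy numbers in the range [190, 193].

190: 190 → 1028 → 856 → 1520 → 1728 → 1  (reaches 1)
191: 191 → 1359 → 881 → 342 → 288 → 8 → 512 → 755 → 1464 → 1008 → 343 → 415 → 1351 → 1136 → 1855 → 1344 → 793 → 342  (repeats 342)
192: 192 → 65 → 250 → 1513 → 1217 → 762 → 368 → 736 → 190 → 1028 → 856 → 1520 → 1728 → 1  (reaches 1)
193: 193 → 66 → 341 → 197 → 190 → 1028 → 856 → 1520 → 1728 → 1  (reaches 1)
base-12 3-happy: 190, 192, 193

3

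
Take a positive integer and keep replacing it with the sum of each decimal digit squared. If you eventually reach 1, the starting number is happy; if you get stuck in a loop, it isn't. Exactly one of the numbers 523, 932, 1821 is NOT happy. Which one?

523: 523 → 38 → 73 → 58 → 89 → 145 → 42 → 20 → 4 → 16 → 37 → 58  — repeats 58 (not happy)
932: 932 → 94 → 97 → 130 → 10 → 1  — reaches 1 (happy)
1821: 1821 → 70 → 49 → 97 → 130 → 10 → 1  — reaches 1 (happy)

523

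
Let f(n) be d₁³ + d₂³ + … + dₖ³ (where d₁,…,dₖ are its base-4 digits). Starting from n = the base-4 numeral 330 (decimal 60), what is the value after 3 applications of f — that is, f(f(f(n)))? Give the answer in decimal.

9

60 = (3,3,0)_4 → 54
54 = (3,1,2)_4 → 36
36 = (2,1,0)_4 → 9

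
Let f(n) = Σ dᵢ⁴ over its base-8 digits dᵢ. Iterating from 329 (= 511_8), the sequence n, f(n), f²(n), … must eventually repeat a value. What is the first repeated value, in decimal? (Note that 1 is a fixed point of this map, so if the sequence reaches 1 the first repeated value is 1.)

257

329 = (5,1,1)_8 → 627
627 = (1,1,6,3)_8 → 1379
1379 = (2,5,4,3)_8 → 978
978 = (1,7,2,2)_8 → 2434
2434 = (4,6,0,2)_8 → 1568
1568 = (3,0,4,0)_8 → 337
337 = (5,2,1)_8 → 642
642 = (1,2,0,2)_8 → 33
33 = (4,1)_8 → 257
257 = (4,0,1)_8 → 257  — 257 already appeared earlier.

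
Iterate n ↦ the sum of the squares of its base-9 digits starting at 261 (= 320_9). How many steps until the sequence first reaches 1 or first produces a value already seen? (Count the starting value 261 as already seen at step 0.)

261 = (3,2,0)_9 → 3² + 2² + 0² = 9 + 4 + 0 = 13
13 = (1,4)_9 → 1² + 4² = 1 + 16 = 17
17 = (1,8)_9 → 1² + 8² = 1 + 64 = 65
65 = (7,2)_9 → 7² + 2² = 49 + 4 = 53
53 = (5,8)_9 → 5² + 8² = 25 + 64 = 89
89 = (1,0,8)_9 → 1² + 0² + 8² = 1 + 0 + 64 = 65  — 65 repeats.
That took 6 steps.

6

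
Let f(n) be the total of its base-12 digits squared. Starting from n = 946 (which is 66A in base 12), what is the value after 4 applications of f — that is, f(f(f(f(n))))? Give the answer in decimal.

946 = (6,6,10)_12 → 6² + 6² + 10² = 36 + 36 + 100 = 172
172 = (1,2,4)_12 → 1² + 2² + 4² = 1 + 4 + 16 = 21
21 = (1,9)_12 → 1² + 9² = 1 + 81 = 82
82 = (6,10)_12 → 6² + 10² = 36 + 100 = 136

136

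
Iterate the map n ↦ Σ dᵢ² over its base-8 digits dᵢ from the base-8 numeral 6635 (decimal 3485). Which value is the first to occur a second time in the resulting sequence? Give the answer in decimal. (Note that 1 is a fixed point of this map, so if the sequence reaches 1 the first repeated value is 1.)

3485 = (6,6,3,5)_8 → 6² + 6² + 3² + 5² = 106
106 = (1,5,2)_8 → 1² + 5² + 2² = 30
30 = (3,6)_8 → 3² + 6² = 45
45 = (5,5)_8 → 5² + 5² = 50
50 = (6,2)_8 → 6² + 2² = 40
40 = (5,0)_8 → 5² + 0² = 25
25 = (3,1)_8 → 3² + 1² = 10
10 = (1,2)_8 → 1² + 2² = 5
5 = (5)_8 → 5² = 25  — 25 already appeared earlier.

25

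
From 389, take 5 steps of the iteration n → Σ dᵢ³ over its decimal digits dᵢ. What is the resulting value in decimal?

371

389 → 3³ + 8³ + 9³ = 1268
1268 → 1³ + 2³ + 6³ + 8³ = 737
737 → 7³ + 3³ + 7³ = 713
713 → 7³ + 1³ + 3³ = 371
371 → 3³ + 7³ + 1³ = 371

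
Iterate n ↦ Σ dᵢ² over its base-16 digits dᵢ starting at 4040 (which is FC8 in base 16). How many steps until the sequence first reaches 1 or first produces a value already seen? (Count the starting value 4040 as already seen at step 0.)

12

4040 = (15,12,8)_16 → 15² + 12² + 8² = 225 + 144 + 64 = 433
433 = (1,11,1)_16 → 1² + 11² + 1² = 1 + 121 + 1 = 123
123 = (7,11)_16 → 7² + 11² = 49 + 121 = 170
170 = (10,10)_16 → 10² + 10² = 100 + 100 = 200
200 = (12,8)_16 → 12² + 8² = 144 + 64 = 208
208 = (13,0)_16 → 13² + 0² = 169 + 0 = 169
169 = (10,9)_16 → 10² + 9² = 100 + 81 = 181
181 = (11,5)_16 → 11² + 5² = 121 + 25 = 146
146 = (9,2)_16 → 9² + 2² = 81 + 4 = 85
85 = (5,5)_16 → 5² + 5² = 25 + 25 = 50
50 = (3,2)_16 → 3² + 2² = 9 + 4 = 13
13 = (13)_16 → 13² = 169  — 169 repeats.
That took 12 steps.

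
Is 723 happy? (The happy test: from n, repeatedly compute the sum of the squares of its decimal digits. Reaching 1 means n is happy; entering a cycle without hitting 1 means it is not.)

not happy

723 → 7² + 2² + 3² = 49 + 4 + 9 = 62
62 → 6² + 2² = 36 + 4 = 40
40 → 4² + 0² = 16 + 0 = 16
16 → 1² + 6² = 1 + 36 = 37
37 → 3² + 7² = 9 + 49 = 58
58 → 5² + 8² = 25 + 64 = 89
89 → 8² + 9² = 64 + 81 = 145
145 → 1² + 4² + 5² = 1 + 16 + 25 = 42
42 → 4² + 2² = 16 + 4 = 20
20 → 2² + 0² = 4 + 0 = 4
4 → 4² = 16  — 16 already seen; the sequence cycles without reaching 1.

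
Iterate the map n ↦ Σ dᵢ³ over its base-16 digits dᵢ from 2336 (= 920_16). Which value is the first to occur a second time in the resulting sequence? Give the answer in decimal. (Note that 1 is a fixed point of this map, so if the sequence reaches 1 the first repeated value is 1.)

2729

2336 = (9,2,0)_16 → 9³ + 2³ + 0³ = 737
737 = (2,14,1)_16 → 2³ + 14³ + 1³ = 2753
2753 = (10,12,1)_16 → 10³ + 12³ + 1³ = 2729
2729 = (10,10,9)_16 → 10³ + 10³ + 9³ = 2729  — 2729 already appeared earlier.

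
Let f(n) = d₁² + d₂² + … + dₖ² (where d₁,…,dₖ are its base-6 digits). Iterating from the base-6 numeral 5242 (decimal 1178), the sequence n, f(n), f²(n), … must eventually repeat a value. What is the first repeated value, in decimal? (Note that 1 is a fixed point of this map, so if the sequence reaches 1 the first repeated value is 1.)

1178 = (5,2,4,2)_6 → 5² + 2² + 4² + 2² = 49
49 = (1,2,1)_6 → 1² + 2² + 1² = 6
6 = (1,0)_6 → 1² + 0² = 1  — reached the fixed point 1.
1 → 1, so 1 is the first repeated value.

1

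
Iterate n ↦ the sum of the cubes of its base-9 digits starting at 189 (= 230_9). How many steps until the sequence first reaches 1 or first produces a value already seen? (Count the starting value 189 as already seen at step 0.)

189 = (2,3,0)_9 → 2³ + 3³ + 0³ = 8 + 27 + 0 = 35
35 = (3,8)_9 → 3³ + 8³ = 27 + 512 = 539
539 = (6,5,8)_9 → 6³ + 5³ + 8³ = 216 + 125 + 512 = 853
853 = (1,1,4,7)_9 → 1³ + 1³ + 4³ + 7³ = 1 + 1 + 64 + 343 = 409
409 = (5,0,4)_9 → 5³ + 0³ + 4³ = 125 + 0 + 64 = 189  — 189 repeats.
That took 5 steps.

5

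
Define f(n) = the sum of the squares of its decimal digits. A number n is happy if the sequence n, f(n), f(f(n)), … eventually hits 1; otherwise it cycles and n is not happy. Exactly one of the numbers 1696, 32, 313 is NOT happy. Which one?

1696: 1696 → 154 → 42 → 20 → 4 → 16 → 37 → 58 → 89 → 145 → 42  — repeats 42 (not happy)
32: 32 → 13 → 10 → 1  — reaches 1 (happy)
313: 313 → 19 → 82 → 68 → 100 → 1  — reaches 1 (happy)

1696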